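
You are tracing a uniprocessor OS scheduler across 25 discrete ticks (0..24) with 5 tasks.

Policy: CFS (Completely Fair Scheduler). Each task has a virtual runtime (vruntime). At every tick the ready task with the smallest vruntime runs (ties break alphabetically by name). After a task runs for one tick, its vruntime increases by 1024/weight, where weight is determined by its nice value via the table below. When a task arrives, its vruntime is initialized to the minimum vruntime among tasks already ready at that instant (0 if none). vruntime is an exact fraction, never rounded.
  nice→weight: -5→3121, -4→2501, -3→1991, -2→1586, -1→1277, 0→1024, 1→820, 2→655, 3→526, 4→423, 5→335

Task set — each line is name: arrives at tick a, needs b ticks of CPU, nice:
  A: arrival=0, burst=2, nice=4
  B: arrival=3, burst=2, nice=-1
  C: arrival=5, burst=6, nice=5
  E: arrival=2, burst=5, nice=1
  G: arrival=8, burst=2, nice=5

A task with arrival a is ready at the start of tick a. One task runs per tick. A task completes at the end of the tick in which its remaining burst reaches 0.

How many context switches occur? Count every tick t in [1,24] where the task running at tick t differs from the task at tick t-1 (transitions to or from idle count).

context switches = 12

t=0: vr[A=0] → run A
t=1: vr[A=1024/423] → run A
t=2: vr[E=0] → run E
t=3: vr[B=256/205 E=256/205] → run B
t=4: vr[B=536832/261785 E=256/205] → run E
t=5: vr[B=536832/261785 C=536832/261785 E=512/205] → run B
t=6: vr[C=536832/261785 E=512/205] → run C
t=7: vr[C=89581312/17539595 E=512/205] → run E
t=8: vr[C=89581312/17539595 E=768/205 G=768/205] → run E
t=9: vr[C=89581312/17539595 E=1024/205 G=768/205] → run G
t=10: vr[C=89581312/17539595 E=1024/205 G=18688/2747] → run E
t=11: vr[C=89581312/17539595 G=18688/2747] → run C
t=12: vr[C=28638976/3507919 G=18688/2747] → run G
t=13: vr[C=28638976/3507919] → run C
t=14: vr[C=196808448/17539595] → run C
t=15: vr[C=250422016/17539595] → run C
t=16: vr[C=304035584/17539595] → run C
t=17: (idle)
t=18: (idle)
t=19: (idle)
t=20: (idle)
t=21: (idle)
t=22: (idle)
t=23: (idle)
t=24: (idle)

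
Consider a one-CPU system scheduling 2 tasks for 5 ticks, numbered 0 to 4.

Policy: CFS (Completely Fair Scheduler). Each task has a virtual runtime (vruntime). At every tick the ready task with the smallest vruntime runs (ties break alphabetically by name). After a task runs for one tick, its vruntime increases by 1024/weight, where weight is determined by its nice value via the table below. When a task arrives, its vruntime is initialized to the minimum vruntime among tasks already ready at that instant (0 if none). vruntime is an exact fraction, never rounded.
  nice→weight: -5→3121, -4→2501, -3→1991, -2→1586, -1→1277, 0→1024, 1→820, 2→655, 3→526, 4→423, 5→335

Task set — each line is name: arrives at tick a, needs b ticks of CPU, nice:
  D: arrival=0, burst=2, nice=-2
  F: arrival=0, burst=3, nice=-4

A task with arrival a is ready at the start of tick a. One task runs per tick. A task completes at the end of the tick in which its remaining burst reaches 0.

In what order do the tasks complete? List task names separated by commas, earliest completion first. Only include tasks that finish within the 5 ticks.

completion order = D, F

t=0: vr[D=0 F=0] → run D
t=1: vr[D=512/793 F=0] → run F
t=2: vr[D=512/793 F=1024/2501] → run F
t=3: vr[D=512/793 F=2048/2501] → run D
t=4: vr[F=2048/2501] → run F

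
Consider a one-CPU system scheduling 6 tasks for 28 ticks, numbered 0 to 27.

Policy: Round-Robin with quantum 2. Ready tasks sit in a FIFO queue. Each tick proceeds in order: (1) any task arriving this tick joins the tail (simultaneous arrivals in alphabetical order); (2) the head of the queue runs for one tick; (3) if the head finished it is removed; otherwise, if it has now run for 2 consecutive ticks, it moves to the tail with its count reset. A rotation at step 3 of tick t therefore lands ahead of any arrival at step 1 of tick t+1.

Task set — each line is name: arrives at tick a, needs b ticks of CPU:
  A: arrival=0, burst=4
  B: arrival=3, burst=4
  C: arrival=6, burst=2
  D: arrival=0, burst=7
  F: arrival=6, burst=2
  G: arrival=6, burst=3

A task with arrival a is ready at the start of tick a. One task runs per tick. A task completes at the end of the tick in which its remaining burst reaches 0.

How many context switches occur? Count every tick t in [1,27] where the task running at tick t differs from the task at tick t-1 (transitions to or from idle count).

context switches = 12

t=0: queue=[A,D] q_used=0 → run A
t=1: queue=[A,D] q_used=1 → run A
t=2: queue=[D,A] q_used=0 → run D
t=3: queue=[D,A,B] q_used=1 → run D
t=4: queue=[A,B,D] q_used=0 → run A
t=5: queue=[A,B,D] q_used=1 → run A
t=6: queue=[B,D,C,F,G] q_used=0 → run B
t=7: queue=[B,D,C,F,G] q_used=1 → run B
t=8: queue=[D,C,F,G,B] q_used=0 → run D
t=9: queue=[D,C,F,G,B] q_used=1 → run D
t=10: queue=[C,F,G,B,D] q_used=0 → run C
t=11: queue=[C,F,G,B,D] q_used=1 → run C
t=12: queue=[F,G,B,D] q_used=0 → run F
t=13: queue=[F,G,B,D] q_used=1 → run F
t=14: queue=[G,B,D] q_used=0 → run G
t=15: queue=[G,B,D] q_used=1 → run G
t=16: queue=[B,D,G] q_used=0 → run B
t=17: queue=[B,D,G] q_used=1 → run B
t=18: queue=[D,G] q_used=0 → run D
t=19: queue=[D,G] q_used=1 → run D
t=20: queue=[G,D] q_used=0 → run G
t=21: queue=[D] q_used=0 → run D
t=22: (idle)
t=23: (idle)
t=24: (idle)
t=25: (idle)
t=26: (idle)
t=27: (idle)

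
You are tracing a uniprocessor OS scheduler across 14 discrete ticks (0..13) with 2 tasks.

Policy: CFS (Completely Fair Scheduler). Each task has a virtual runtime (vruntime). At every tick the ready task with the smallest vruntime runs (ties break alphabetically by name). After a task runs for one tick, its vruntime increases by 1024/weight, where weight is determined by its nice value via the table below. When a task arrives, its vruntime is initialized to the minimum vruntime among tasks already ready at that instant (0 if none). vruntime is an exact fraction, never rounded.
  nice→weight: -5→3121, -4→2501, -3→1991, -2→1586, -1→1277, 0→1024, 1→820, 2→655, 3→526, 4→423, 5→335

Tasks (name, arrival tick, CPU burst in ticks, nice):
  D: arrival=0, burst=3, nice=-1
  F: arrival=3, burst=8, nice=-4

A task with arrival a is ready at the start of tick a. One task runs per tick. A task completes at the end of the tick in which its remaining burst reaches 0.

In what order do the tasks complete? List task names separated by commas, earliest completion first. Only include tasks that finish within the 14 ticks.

completion order = D, F

t=0: vr[D=0] → run D
t=1: vr[D=1024/1277] → run D
t=2: vr[D=2048/1277] → run D
t=3: vr[F=0] → run F
t=4: vr[F=1024/2501] → run F
t=5: vr[F=2048/2501] → run F
t=6: vr[F=3072/2501] → run F
t=7: vr[F=4096/2501] → run F
t=8: vr[F=5120/2501] → run F
t=9: vr[F=6144/2501] → run F
t=10: vr[F=7168/2501] → run F
t=11: (idle)
t=12: (idle)
t=13: (idle)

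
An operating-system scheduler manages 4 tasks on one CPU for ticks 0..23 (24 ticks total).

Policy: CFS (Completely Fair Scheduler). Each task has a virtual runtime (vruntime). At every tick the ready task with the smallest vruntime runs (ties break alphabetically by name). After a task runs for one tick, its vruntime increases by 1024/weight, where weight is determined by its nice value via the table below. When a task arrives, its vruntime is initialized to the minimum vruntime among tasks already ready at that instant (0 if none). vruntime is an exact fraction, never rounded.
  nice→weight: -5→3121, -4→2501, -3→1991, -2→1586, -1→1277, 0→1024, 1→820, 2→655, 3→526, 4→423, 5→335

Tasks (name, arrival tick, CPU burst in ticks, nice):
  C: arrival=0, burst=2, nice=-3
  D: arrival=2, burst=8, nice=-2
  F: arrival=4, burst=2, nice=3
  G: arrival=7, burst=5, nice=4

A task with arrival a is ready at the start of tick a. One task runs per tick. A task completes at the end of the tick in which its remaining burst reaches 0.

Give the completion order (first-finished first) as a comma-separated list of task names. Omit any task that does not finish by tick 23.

t=0: vr[C=0] → run C
t=1: vr[C=1024/1991] → run C
t=2: vr[D=0] → run D
t=3: vr[D=512/793] → run D
t=4: vr[D=1024/793 F=1024/793] → run D
t=5: vr[D=1536/793 F=1024/793] → run F
t=6: vr[D=1536/793 F=675328/208559] → run D
t=7: vr[D=2048/793 F=675328/208559 G=2048/793] → run D
t=8: vr[D=2560/793 F=675328/208559 G=2048/793] → run G
t=9: vr[D=2560/793 F=675328/208559 G=1678336/335439] → run D
t=10: vr[D=3072/793 F=675328/208559 G=1678336/335439] → run F
t=11: vr[D=3072/793 G=1678336/335439] → run D
t=12: vr[D=3584/793 G=1678336/335439] → run D
t=13: vr[G=1678336/335439] → run G
t=14: vr[G=2490368/335439] → run G
t=15: vr[G=1100800/111813] → run G
t=16: vr[G=4114432/335439] → run G
t=17: (idle)
t=18: (idle)
t=19: (idle)
t=20: (idle)
t=21: (idle)
t=22: (idle)
t=23: (idle)

completion order = C, F, D, G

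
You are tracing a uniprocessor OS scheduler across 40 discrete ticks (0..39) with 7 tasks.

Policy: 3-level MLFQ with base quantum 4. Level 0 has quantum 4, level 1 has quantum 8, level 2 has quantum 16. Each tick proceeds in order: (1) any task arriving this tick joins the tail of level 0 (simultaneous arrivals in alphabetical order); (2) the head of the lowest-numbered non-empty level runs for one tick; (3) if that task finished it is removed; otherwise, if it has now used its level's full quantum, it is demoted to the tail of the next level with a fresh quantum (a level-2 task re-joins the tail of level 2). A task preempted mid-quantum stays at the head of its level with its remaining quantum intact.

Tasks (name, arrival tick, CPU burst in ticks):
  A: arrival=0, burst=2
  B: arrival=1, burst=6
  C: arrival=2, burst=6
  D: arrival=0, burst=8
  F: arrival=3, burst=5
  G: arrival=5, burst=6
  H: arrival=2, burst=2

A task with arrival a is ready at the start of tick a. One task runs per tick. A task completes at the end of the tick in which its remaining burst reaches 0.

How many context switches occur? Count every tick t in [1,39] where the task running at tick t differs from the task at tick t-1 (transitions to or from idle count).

context switches = 12

t=0: L0/L1/L2 = AD/-/- → run A
t=1: L0/L1/L2 = ADB/-/- → run A
t=2: L0/L1/L2 = DBCH/-/- → run D
t=3: L0/L1/L2 = DBCHF/-/- → run D
t=4: L0/L1/L2 = DBCHF/-/- → run D
t=5: L0/L1/L2 = DBCHFG/-/- → run D
t=6: L0/L1/L2 = BCHFG/D/- → run B
t=7: L0/L1/L2 = BCHFG/D/- → run B
t=8: L0/L1/L2 = BCHFG/D/- → run B
t=9: L0/L1/L2 = BCHFG/D/- → run B
t=10: L0/L1/L2 = CHFG/DB/- → run C
t=11: L0/L1/L2 = CHFG/DB/- → run C
t=12: L0/L1/L2 = CHFG/DB/- → run C
t=13: L0/L1/L2 = CHFG/DB/- → run C
t=14: L0/L1/L2 = HFG/DBC/- → run H
t=15: L0/L1/L2 = HFG/DBC/- → run H
t=16: L0/L1/L2 = FG/DBC/- → run F
t=17: L0/L1/L2 = FG/DBC/- → run F
t=18: L0/L1/L2 = FG/DBC/- → run F
t=19: L0/L1/L2 = FG/DBC/- → run F
t=20: L0/L1/L2 = G/DBCF/- → run G
t=21: L0/L1/L2 = G/DBCF/- → run G
t=22: L0/L1/L2 = G/DBCF/- → run G
t=23: L0/L1/L2 = G/DBCF/- → run G
t=24: L0/L1/L2 = -/DBCFG/- → run D
t=25: L0/L1/L2 = -/DBCFG/- → run D
t=26: L0/L1/L2 = -/DBCFG/- → run D
t=27: L0/L1/L2 = -/DBCFG/- → run D
t=28: L0/L1/L2 = -/BCFG/- → run B
t=29: L0/L1/L2 = -/BCFG/- → run B
t=30: L0/L1/L2 = -/CFG/- → run C
t=31: L0/L1/L2 = -/CFG/- → run C
t=32: L0/L1/L2 = -/FG/- → run F
t=33: L0/L1/L2 = -/G/- → run G
t=34: L0/L1/L2 = -/G/- → run G
t=35: (idle)
t=36: (idle)
t=37: (idle)
t=38: (idle)
t=39: (idle)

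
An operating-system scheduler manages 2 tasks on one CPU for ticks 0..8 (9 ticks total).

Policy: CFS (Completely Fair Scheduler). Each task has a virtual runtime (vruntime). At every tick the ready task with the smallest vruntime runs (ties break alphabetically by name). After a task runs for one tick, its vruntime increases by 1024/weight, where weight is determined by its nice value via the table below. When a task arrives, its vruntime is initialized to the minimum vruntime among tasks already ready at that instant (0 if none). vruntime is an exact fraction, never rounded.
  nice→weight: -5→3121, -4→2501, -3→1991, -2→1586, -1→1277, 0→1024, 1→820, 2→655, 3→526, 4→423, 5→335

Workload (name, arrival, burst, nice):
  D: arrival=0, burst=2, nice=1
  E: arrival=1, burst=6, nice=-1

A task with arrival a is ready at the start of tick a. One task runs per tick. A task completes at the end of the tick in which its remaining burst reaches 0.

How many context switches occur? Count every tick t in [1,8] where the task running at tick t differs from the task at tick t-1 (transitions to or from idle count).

t=0: vr[D=0] → run D
t=1: vr[D=256/205 E=256/205] → run D
t=2: vr[E=256/205] → run E
t=3: vr[E=536832/261785] → run E
t=4: vr[E=746752/261785] → run E
t=5: vr[E=956672/261785] → run E
t=6: vr[E=1166592/261785] → run E
t=7: vr[E=1376512/261785] → run E
t=8: (idle)

context switches = 2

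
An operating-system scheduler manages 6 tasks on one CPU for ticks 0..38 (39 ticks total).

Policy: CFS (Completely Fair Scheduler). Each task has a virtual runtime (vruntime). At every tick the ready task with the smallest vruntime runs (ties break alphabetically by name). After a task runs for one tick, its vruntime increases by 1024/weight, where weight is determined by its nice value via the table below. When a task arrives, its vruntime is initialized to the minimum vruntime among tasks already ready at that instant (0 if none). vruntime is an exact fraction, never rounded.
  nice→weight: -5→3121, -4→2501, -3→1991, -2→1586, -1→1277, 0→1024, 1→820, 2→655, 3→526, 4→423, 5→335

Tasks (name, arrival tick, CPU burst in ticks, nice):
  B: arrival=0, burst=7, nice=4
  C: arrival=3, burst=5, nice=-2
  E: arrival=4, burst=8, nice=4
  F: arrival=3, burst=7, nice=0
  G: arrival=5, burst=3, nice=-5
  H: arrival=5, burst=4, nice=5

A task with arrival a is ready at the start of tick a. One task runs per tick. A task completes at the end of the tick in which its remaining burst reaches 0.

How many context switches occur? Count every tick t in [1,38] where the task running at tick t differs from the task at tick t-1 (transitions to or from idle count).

context switches = 26

t=0: vr[B=0] → run B
t=1: vr[B=1024/423] → run B
t=2: vr[B=2048/423] → run B
t=3: vr[B=1024/141 C=1024/141 F=1024/141] → run B
t=4: vr[B=4096/423 C=1024/141 E=1024/141 F=1024/141] → run C
t=5: vr[B=4096/423 C=884224/111813 E=1024/141 F=1024/141 G=1024/141 H=1024/141] → run E
t=6: vr[B=4096/423 C=884224/111813 E=4096/423 F=1024/141 G=1024/141 H=1024/141] → run F
t=7: vr[B=4096/423 C=884224/111813 E=4096/423 F=1165/141 G=1024/141 H=1024/141] → run G
t=8: vr[B=4096/423 C=884224/111813 E=4096/423 F=1165/141 G=3340288/440061 H=1024/141] → run H
t=9: vr[B=4096/423 C=884224/111813 E=4096/423 F=1165/141 G=3340288/440061 H=487424/47235] → run G
t=10: vr[B=4096/423 C=884224/111813 E=4096/423 F=1165/141 G=3484672/440061 H=487424/47235] → run C
t=11: vr[B=4096/423 C=956416/111813 E=4096/423 F=1165/141 G=3484672/440061 H=487424/47235] → run G
t=12: vr[B=4096/423 C=956416/111813 E=4096/423 F=1165/141 H=487424/47235] → run F
t=13: vr[B=4096/423 C=956416/111813 E=4096/423 F=1306/141 H=487424/47235] → run C
t=14: vr[B=4096/423 C=1028608/111813 E=4096/423 F=1306/141 H=487424/47235] → run C
t=15: vr[B=4096/423 C=1100800/111813 E=4096/423 F=1306/141 H=487424/47235] → run F
t=16: vr[B=4096/423 C=1100800/111813 E=4096/423 F=1447/141 H=487424/47235] → run B
t=17: vr[B=5120/423 C=1100800/111813 E=4096/423 F=1447/141 H=487424/47235] → run E
t=18: vr[B=5120/423 C=1100800/111813 E=5120/423 F=1447/141 H=487424/47235] → run C
t=19: vr[B=5120/423 E=5120/423 F=1447/141 H=487424/47235] → run F
t=20: vr[B=5120/423 E=5120/423 F=1588/141 H=487424/47235] → run H
t=21: vr[B=5120/423 E=5120/423 F=1588/141 H=631808/47235] → run F
t=22: vr[B=5120/423 E=5120/423 F=1729/141 H=631808/47235] → run B
t=23: vr[B=2048/141 E=5120/423 F=1729/141 H=631808/47235] → run E
t=24: vr[B=2048/141 E=2048/141 F=1729/141 H=631808/47235] → run F
t=25: vr[B=2048/141 E=2048/141 F=1870/141 H=631808/47235] → run F
t=26: vr[B=2048/141 E=2048/141 H=631808/47235] → run H
t=27: vr[B=2048/141 E=2048/141 H=776192/47235] → run B
t=28: vr[E=2048/141 H=776192/47235] → run E
t=29: vr[E=7168/423 H=776192/47235] → run H
t=30: vr[E=7168/423] → run E
t=31: vr[E=8192/423] → run E
t=32: vr[E=1024/47] → run E
t=33: vr[E=10240/423] → run E
t=34: (idle)
t=35: (idle)
t=36: (idle)
t=37: (idle)
t=38: (idle)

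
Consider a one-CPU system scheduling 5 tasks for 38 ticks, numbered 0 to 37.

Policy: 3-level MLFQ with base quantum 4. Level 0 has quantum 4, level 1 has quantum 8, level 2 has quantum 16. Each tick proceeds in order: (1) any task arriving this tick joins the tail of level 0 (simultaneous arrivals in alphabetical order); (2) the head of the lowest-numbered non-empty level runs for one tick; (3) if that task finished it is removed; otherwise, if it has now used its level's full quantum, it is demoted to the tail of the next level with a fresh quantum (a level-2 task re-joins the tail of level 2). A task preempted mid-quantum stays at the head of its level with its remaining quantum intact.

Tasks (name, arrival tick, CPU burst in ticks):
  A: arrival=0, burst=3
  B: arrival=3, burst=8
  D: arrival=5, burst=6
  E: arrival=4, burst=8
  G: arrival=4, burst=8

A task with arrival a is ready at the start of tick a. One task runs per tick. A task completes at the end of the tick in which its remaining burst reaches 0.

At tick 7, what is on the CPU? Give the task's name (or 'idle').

running at tick 7 = E

t=0: L0/L1/L2 = A/-/- → run A
t=1: L0/L1/L2 = A/-/- → run A
t=2: L0/L1/L2 = A/-/- → run A
t=3: L0/L1/L2 = B/-/- → run B
t=4: L0/L1/L2 = BEG/-/- → run B
t=5: L0/L1/L2 = BEGD/-/- → run B
t=6: L0/L1/L2 = BEGD/-/- → run B
t=7: L0/L1/L2 = EGD/B/- → run E
t=8: L0/L1/L2 = EGD/B/- → run E
t=9: L0/L1/L2 = EGD/B/- → run E
t=10: L0/L1/L2 = EGD/B/- → run E
t=11: L0/L1/L2 = GD/BE/- → run G
t=12: L0/L1/L2 = GD/BE/- → run G
t=13: L0/L1/L2 = GD/BE/- → run G
t=14: L0/L1/L2 = GD/BE/- → run G
t=15: L0/L1/L2 = D/BEG/- → run D
t=16: L0/L1/L2 = D/BEG/- → run D
t=17: L0/L1/L2 = D/BEG/- → run D
t=18: L0/L1/L2 = D/BEG/- → run D
t=19: L0/L1/L2 = -/BEGD/- → run B
t=20: L0/L1/L2 = -/BEGD/- → run B
t=21: L0/L1/L2 = -/BEGD/- → run B
t=22: L0/L1/L2 = -/BEGD/- → run B
t=23: L0/L1/L2 = -/EGD/- → run E
t=24: L0/L1/L2 = -/EGD/- → run E
t=25: L0/L1/L2 = -/EGD/- → run E
t=26: L0/L1/L2 = -/EGD/- → run E
t=27: L0/L1/L2 = -/GD/- → run G
t=28: L0/L1/L2 = -/GD/- → run G
t=29: L0/L1/L2 = -/GD/- → run G
t=30: L0/L1/L2 = -/GD/- → run G
t=31: L0/L1/L2 = -/D/- → run D
t=32: L0/L1/L2 = -/D/- → run D
t=33: (idle)
t=34: (idle)
t=35: (idle)
t=36: (idle)
t=37: (idle)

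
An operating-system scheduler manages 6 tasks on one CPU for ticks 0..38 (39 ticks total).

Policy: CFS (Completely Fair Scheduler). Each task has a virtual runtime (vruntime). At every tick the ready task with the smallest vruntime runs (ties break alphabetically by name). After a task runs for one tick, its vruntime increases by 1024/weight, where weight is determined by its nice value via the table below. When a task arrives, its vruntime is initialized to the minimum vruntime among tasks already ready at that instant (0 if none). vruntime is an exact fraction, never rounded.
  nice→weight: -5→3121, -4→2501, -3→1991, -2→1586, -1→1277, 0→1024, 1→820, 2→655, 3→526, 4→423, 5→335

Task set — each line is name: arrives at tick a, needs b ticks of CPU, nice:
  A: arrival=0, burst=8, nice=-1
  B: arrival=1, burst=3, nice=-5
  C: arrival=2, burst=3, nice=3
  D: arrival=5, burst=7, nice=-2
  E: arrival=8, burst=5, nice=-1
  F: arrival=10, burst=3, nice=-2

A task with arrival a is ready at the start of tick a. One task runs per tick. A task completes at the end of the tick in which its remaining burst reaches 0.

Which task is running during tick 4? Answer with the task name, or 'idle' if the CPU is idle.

t=0: vr[A=0] → run A
t=1: vr[A=1024/1277 B=1024/1277] → run A
t=2: vr[A=2048/1277 B=1024/1277 C=1024/1277] → run B
t=3: vr[A=2048/1277 B=4503552/3985517 C=1024/1277] → run C
t=4: vr[A=2048/1277 B=4503552/3985517 C=923136/335851] → run B
t=5: vr[A=2048/1277 B=5811200/3985517 C=923136/335851 D=5811200/3985517] → run B
t=6: vr[A=2048/1277 C=923136/335851 D=5811200/3985517] → run D
t=7: vr[A=2048/1277 C=923136/335851 D=6648866304/3160514981] → run A
t=8: vr[A=3072/1277 C=923136/335851 D=6648866304/3160514981 E=6648866304/3160514981] → run D
t=9: vr[A=3072/1277 C=923136/335851 D=8689451008/3160514981 E=6648866304/3160514981] → run E
t=10: vr[A=3072/1277 C=923136/335851 D=8689451008/3160514981 E=9183218176/3160514981 F=3072/1277] → run A
t=11: vr[A=4096/1277 C=923136/335851 D=8689451008/3160514981 E=9183218176/3160514981 F=3072/1277] → run F
t=12: vr[A=4096/1277 C=923136/335851 D=8689451008/3160514981 E=9183218176/3160514981 F=3089920/1012661] → run C
t=13: vr[A=4096/1277 C=1576960/335851 D=8689451008/3160514981 E=9183218176/3160514981 F=3089920/1012661] → run D
t=14: vr[A=4096/1277 C=1576960/335851 D=10730035712/3160514981 E=9183218176/3160514981 F=3089920/1012661] → run E
t=15: vr[A=4096/1277 C=1576960/335851 D=10730035712/3160514981 E=11717570048/3160514981 F=3089920/1012661] → run F
t=16: vr[A=4096/1277 C=1576960/335851 D=10730035712/3160514981 E=11717570048/3160514981 F=3743744/1012661] → run A
t=17: vr[A=5120/1277 C=1576960/335851 D=10730035712/3160514981 E=11717570048/3160514981 F=3743744/1012661] → run D
t=18: vr[A=5120/1277 C=1576960/335851 D=12770620416/3160514981 E=11717570048/3160514981 F=3743744/1012661] → run F
t=19: vr[A=5120/1277 C=1576960/335851 D=12770620416/3160514981 E=11717570048/3160514981] → run E
t=20: vr[A=5120/1277 C=1576960/335851 D=12770620416/3160514981 E=14251921920/3160514981] → run A
t=21: vr[A=6144/1277 C=1576960/335851 D=12770620416/3160514981 E=14251921920/3160514981] → run D
t=22: vr[A=6144/1277 C=1576960/335851 D=14811205120/3160514981 E=14251921920/3160514981] → run E
t=23: vr[A=6144/1277 C=1576960/335851 D=14811205120/3160514981 E=16786273792/3160514981] → run D
t=24: vr[A=6144/1277 C=1576960/335851 D=16851789824/3160514981 E=16786273792/3160514981] → run C
t=25: vr[A=6144/1277 D=16851789824/3160514981 E=16786273792/3160514981] → run A
t=26: vr[A=7168/1277 D=16851789824/3160514981 E=16786273792/3160514981] → run E
t=27: vr[A=7168/1277 D=16851789824/3160514981] → run D
t=28: vr[A=7168/1277] → run A
t=29: (idle)
t=30: (idle)
t=31: (idle)
t=32: (idle)
t=33: (idle)
t=34: (idle)
t=35: (idle)
t=36: (idle)
t=37: (idle)
t=38: (idle)

running at tick 4 = B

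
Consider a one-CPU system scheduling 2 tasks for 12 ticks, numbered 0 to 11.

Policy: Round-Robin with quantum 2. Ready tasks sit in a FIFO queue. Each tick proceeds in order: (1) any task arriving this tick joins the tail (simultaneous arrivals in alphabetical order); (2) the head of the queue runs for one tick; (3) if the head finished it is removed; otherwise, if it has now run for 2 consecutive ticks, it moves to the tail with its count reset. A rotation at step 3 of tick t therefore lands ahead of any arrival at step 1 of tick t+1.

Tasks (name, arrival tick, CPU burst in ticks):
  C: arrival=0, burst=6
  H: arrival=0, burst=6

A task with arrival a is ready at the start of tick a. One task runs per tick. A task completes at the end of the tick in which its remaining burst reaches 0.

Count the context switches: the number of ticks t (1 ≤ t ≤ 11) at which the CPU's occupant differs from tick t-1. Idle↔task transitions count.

context switches = 5

t=0: queue=[C,H] q_used=0 → run C
t=1: queue=[C,H] q_used=1 → run C
t=2: queue=[H,C] q_used=0 → run H
t=3: queue=[H,C] q_used=1 → run H
t=4: queue=[C,H] q_used=0 → run C
t=5: queue=[C,H] q_used=1 → run C
t=6: queue=[H,C] q_used=0 → run H
t=7: queue=[H,C] q_used=1 → run H
t=8: queue=[C,H] q_used=0 → run C
t=9: queue=[C,H] q_used=1 → run C
t=10: queue=[H] q_used=0 → run H
t=11: queue=[H] q_used=1 → run H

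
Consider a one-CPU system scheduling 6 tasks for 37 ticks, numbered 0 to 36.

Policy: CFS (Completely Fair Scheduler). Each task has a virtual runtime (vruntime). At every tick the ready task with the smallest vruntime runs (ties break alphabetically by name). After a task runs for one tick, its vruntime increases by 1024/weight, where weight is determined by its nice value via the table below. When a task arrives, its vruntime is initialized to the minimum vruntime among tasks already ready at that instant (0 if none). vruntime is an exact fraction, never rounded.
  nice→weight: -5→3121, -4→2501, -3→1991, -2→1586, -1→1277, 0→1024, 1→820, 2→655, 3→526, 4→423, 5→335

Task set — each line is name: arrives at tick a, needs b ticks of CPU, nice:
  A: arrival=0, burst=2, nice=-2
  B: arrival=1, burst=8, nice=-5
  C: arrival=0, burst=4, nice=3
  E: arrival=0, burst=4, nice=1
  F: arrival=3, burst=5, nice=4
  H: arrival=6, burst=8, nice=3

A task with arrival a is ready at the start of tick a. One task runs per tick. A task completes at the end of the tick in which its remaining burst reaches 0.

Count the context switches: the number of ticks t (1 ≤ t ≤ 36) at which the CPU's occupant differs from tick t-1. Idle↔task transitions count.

t=0: vr[A=0 C=0 E=0] → run A
t=1: vr[A=512/793 B=0 C=0 E=0] → run B
t=2: vr[A=512/793 B=1024/3121 C=0 E=0] → run C
t=3: vr[A=512/793 B=1024/3121 C=512/263 E=0 F=0] → run E
t=4: vr[A=512/793 B=1024/3121 C=512/263 E=256/205 F=0] → run F
t=5: vr[A=512/793 B=1024/3121 C=512/263 E=256/205 F=1024/423] → run B
t=6: vr[A=512/793 B=2048/3121 C=512/263 E=256/205 F=1024/423 H=512/793] → run A
t=7: vr[B=2048/3121 C=512/263 E=256/205 F=1024/423 H=512/793] → run H
t=8: vr[B=2048/3121 C=512/263 E=256/205 F=1024/423 H=540672/208559] → run B
t=9: vr[B=3072/3121 C=512/263 E=256/205 F=1024/423 H=540672/208559] → run B
t=10: vr[B=4096/3121 C=512/263 E=256/205 F=1024/423 H=540672/208559] → run E
t=11: vr[B=4096/3121 C=512/263 E=512/205 F=1024/423 H=540672/208559] → run B
t=12: vr[B=5120/3121 C=512/263 E=512/205 F=1024/423 H=540672/208559] → run B
t=13: vr[B=6144/3121 C=512/263 E=512/205 F=1024/423 H=540672/208559] → run C
t=14: vr[B=6144/3121 C=1024/263 E=512/205 F=1024/423 H=540672/208559] → run B
t=15: vr[B=7168/3121 C=1024/263 E=512/205 F=1024/423 H=540672/208559] → run B
t=16: vr[C=1024/263 E=512/205 F=1024/423 H=540672/208559] → run F
t=17: vr[C=1024/263 E=512/205 F=2048/423 H=540672/208559] → run E
t=18: vr[C=1024/263 E=768/205 F=2048/423 H=540672/208559] → run H
t=19: vr[C=1024/263 E=768/205 F=2048/423 H=946688/208559] → run E
t=20: vr[C=1024/263 F=2048/423 H=946688/208559] → run C
t=21: vr[C=1536/263 F=2048/423 H=946688/208559] → run H
t=22: vr[C=1536/263 F=2048/423 H=1352704/208559] → run F
t=23: vr[C=1536/263 F=1024/141 H=1352704/208559] → run C
t=24: vr[F=1024/141 H=1352704/208559] → run H
t=25: vr[F=1024/141 H=1758720/208559] → run F
t=26: vr[F=4096/423 H=1758720/208559] → run H
t=27: vr[F=4096/423 H=2164736/208559] → run F
t=28: vr[H=2164736/208559] → run H
t=29: vr[H=2570752/208559] → run H
t=30: vr[H=2976768/208559] → run H
t=31: (idle)
t=32: (idle)
t=33: (idle)
t=34: (idle)
t=35: (idle)
t=36: (idle)

context switches = 26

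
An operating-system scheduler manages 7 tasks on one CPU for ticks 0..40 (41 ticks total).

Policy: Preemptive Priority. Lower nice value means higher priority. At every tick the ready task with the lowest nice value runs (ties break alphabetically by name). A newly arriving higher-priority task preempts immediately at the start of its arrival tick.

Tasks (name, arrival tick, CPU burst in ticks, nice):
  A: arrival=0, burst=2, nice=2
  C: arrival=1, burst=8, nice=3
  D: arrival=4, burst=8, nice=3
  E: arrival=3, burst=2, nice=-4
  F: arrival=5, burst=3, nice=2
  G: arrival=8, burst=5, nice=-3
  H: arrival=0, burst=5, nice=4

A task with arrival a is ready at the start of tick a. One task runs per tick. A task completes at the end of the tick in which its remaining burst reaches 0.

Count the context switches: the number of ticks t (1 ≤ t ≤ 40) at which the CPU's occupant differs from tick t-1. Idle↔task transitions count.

t=0: ready={A,H} → run A
t=1: ready={A,C,H} → run A
t=2: ready={C,H} → run C
t=3: ready={C,E,H} → run E
t=4: ready={C,D,E,H} → run E
t=5: ready={C,D,F,H} → run F
t=6: ready={C,D,F,H} → run F
t=7: ready={C,D,F,H} → run F
t=8: ready={C,D,G,H} → run G
t=9: ready={C,D,G,H} → run G
t=10: ready={C,D,G,H} → run G
t=11: ready={C,D,G,H} → run G
t=12: ready={C,D,G,H} → run G
t=13: ready={C,D,H} → run C
t=14: ready={C,D,H} → run C
t=15: ready={C,D,H} → run C
t=16: ready={C,D,H} → run C
t=17: ready={C,D,H} → run C
t=18: ready={C,D,H} → run C
t=19: ready={C,D,H} → run C
t=20: ready={D,H} → run D
t=21: ready={D,H} → run D
t=22: ready={D,H} → run D
t=23: ready={D,H} → run D
t=24: ready={D,H} → run D
t=25: ready={D,H} → run D
t=26: ready={D,H} → run D
t=27: ready={D,H} → run D
t=28: ready={H} → run H
t=29: ready={H} → run H
t=30: ready={H} → run H
t=31: ready={H} → run H
t=32: ready={H} → run H
t=33: (idle)
t=34: (idle)
t=35: (idle)
t=36: (idle)
t=37: (idle)
t=38: (idle)
t=39: (idle)
t=40: (idle)

context switches = 8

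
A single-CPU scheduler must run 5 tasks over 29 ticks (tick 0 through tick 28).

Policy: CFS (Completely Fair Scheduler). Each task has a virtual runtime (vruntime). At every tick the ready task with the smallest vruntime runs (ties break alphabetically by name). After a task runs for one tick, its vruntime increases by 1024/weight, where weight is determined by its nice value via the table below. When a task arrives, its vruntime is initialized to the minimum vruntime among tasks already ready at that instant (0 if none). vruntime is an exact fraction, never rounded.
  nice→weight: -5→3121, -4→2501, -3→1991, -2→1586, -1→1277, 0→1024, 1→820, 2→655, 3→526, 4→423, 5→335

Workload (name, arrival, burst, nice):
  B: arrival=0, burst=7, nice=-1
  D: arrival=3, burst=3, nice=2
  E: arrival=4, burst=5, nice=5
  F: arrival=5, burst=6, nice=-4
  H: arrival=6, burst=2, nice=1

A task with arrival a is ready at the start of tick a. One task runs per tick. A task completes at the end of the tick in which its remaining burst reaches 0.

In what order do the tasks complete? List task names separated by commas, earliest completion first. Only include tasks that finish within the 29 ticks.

t=0: vr[B=0] → run B
t=1: vr[B=1024/1277] → run B
t=2: vr[B=2048/1277] → run B
t=3: vr[B=3072/1277 D=3072/1277] → run B
t=4: vr[B=4096/1277 D=3072/1277 E=3072/1277] → run D
t=5: vr[B=4096/1277 D=3319808/836435 E=3072/1277 F=3072/1277] → run E
t=6: vr[B=4096/1277 D=3319808/836435 E=2336768/427795 F=3072/1277 H=3072/1277] → run F
t=7: vr[B=4096/1277 D=3319808/836435 E=2336768/427795 F=8990720/3193777 H=3072/1277] → run H
t=8: vr[B=4096/1277 D=3319808/836435 E=2336768/427795 F=8990720/3193777 H=956672/261785] → run F
t=9: vr[B=4096/1277 D=3319808/836435 E=2336768/427795 F=10298368/3193777 H=956672/261785] → run B
t=10: vr[B=5120/1277 D=3319808/836435 E=2336768/427795 F=10298368/3193777 H=956672/261785] → run F
t=11: vr[B=5120/1277 D=3319808/836435 E=2336768/427795 F=11606016/3193777 H=956672/261785] → run F
t=12: vr[B=5120/1277 D=3319808/836435 E=2336768/427795 F=12913664/3193777 H=956672/261785] → run H
t=13: vr[B=5120/1277 D=3319808/836435 E=2336768/427795 F=12913664/3193777] → run D
t=14: vr[B=5120/1277 D=4627456/836435 E=2336768/427795 F=12913664/3193777] → run B
t=15: vr[B=6144/1277 D=4627456/836435 E=2336768/427795 F=12913664/3193777] → run F
t=16: vr[B=6144/1277 D=4627456/836435 E=2336768/427795 F=14221312/3193777] → run F
t=17: vr[B=6144/1277 D=4627456/836435 E=2336768/427795] → run B
t=18: vr[D=4627456/836435 E=2336768/427795] → run E
t=19: vr[D=4627456/836435 E=3644416/427795] → run D
t=20: vr[E=3644416/427795] → run E
t=21: vr[E=4952064/427795] → run E
t=22: vr[E=6259712/427795] → run E
t=23: (idle)
t=24: (idle)
t=25: (idle)
t=26: (idle)
t=27: (idle)
t=28: (idle)

completion order = H, F, B, D, E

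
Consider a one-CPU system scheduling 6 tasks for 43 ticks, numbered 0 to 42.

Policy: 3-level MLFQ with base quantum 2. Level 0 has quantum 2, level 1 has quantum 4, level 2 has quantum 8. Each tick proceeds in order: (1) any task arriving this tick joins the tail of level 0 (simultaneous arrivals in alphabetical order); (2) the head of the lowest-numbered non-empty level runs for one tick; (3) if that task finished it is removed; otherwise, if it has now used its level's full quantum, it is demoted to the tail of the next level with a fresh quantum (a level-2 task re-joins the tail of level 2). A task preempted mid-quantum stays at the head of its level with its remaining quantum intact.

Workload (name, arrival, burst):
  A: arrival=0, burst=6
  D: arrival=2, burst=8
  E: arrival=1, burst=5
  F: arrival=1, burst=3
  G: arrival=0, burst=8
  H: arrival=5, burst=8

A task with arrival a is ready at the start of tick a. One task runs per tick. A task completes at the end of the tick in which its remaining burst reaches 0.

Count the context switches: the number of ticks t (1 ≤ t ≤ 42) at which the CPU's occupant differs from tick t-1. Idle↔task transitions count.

context switches = 15

t=0: L0/L1/L2 = AG/-/- → run A
t=1: L0/L1/L2 = AGEF/-/- → run A
t=2: L0/L1/L2 = GEFD/A/- → run G
t=3: L0/L1/L2 = GEFD/A/- → run G
t=4: L0/L1/L2 = EFD/AG/- → run E
t=5: L0/L1/L2 = EFDH/AG/- → run E
t=6: L0/L1/L2 = FDH/AGE/- → run F
t=7: L0/L1/L2 = FDH/AGE/- → run F
t=8: L0/L1/L2 = DH/AGEF/- → run D
t=9: L0/L1/L2 = DH/AGEF/- → run D
t=10: L0/L1/L2 = H/AGEFD/- → run H
t=11: L0/L1/L2 = H/AGEFD/- → run H
t=12: L0/L1/L2 = -/AGEFDH/- → run A
t=13: L0/L1/L2 = -/AGEFDH/- → run A
t=14: L0/L1/L2 = -/AGEFDH/- → run A
t=15: L0/L1/L2 = -/AGEFDH/- → run A
t=16: L0/L1/L2 = -/GEFDH/- → run G
t=17: L0/L1/L2 = -/GEFDH/- → run G
t=18: L0/L1/L2 = -/GEFDH/- → run G
t=19: L0/L1/L2 = -/GEFDH/- → run G
t=20: L0/L1/L2 = -/EFDH/G → run E
t=21: L0/L1/L2 = -/EFDH/G → run E
t=22: L0/L1/L2 = -/EFDH/G → run E
t=23: L0/L1/L2 = -/FDH/G → run F
t=24: L0/L1/L2 = -/DH/G → run D
t=25: L0/L1/L2 = -/DH/G → run D
t=26: L0/L1/L2 = -/DH/G → run D
t=27: L0/L1/L2 = -/DH/G → run D
t=28: L0/L1/L2 = -/H/GD → run H
t=29: L0/L1/L2 = -/H/GD → run H
t=30: L0/L1/L2 = -/H/GD → run H
t=31: L0/L1/L2 = -/H/GD → run H
t=32: L0/L1/L2 = -/-/GDH → run G
t=33: L0/L1/L2 = -/-/GDH → run G
t=34: L0/L1/L2 = -/-/DH → run D
t=35: L0/L1/L2 = -/-/DH → run D
t=36: L0/L1/L2 = -/-/H → run H
t=37: L0/L1/L2 = -/-/H → run H
t=38: (idle)
t=39: (idle)
t=40: (idle)
t=41: (idle)
t=42: (idle)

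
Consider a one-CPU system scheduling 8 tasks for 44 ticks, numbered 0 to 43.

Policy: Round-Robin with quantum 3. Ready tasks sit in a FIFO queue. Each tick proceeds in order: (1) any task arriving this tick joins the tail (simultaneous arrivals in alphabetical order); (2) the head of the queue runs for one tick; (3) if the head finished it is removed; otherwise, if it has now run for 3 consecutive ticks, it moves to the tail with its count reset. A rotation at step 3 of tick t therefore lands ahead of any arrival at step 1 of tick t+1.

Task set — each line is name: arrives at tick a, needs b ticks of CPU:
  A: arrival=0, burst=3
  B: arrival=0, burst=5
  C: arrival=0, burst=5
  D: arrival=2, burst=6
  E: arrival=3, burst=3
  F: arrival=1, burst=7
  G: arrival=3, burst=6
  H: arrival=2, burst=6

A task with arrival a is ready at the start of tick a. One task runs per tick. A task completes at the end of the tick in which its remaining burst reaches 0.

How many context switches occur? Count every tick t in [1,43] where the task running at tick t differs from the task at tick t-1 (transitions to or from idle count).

t=0: queue=[A,B,C] q_used=0 → run A
t=1: queue=[A,B,C,F] q_used=1 → run A
t=2: queue=[A,B,C,F,D,H] q_used=2 → run A
t=3: queue=[B,C,F,D,H,E,G] q_used=0 → run B
t=4: queue=[B,C,F,D,H,E,G] q_used=1 → run B
t=5: queue=[B,C,F,D,H,E,G] q_used=2 → run B
t=6: queue=[C,F,D,H,E,G,B] q_used=0 → run C
t=7: queue=[C,F,D,H,E,G,B] q_used=1 → run C
t=8: queue=[C,F,D,H,E,G,B] q_used=2 → run C
t=9: queue=[F,D,H,E,G,B,C] q_used=0 → run F
t=10: queue=[F,D,H,E,G,B,C] q_used=1 → run F
t=11: queue=[F,D,H,E,G,B,C] q_used=2 → run F
t=12: queue=[D,H,E,G,B,C,F] q_used=0 → run D
t=13: queue=[D,H,E,G,B,C,F] q_used=1 → run D
t=14: queue=[D,H,E,G,B,C,F] q_used=2 → run D
t=15: queue=[H,E,G,B,C,F,D] q_used=0 → run H
t=16: queue=[H,E,G,B,C,F,D] q_used=1 → run H
t=17: queue=[H,E,G,B,C,F,D] q_used=2 → run H
t=18: queue=[E,G,B,C,F,D,H] q_used=0 → run E
t=19: queue=[E,G,B,C,F,D,H] q_used=1 → run E
t=20: queue=[E,G,B,C,F,D,H] q_used=2 → run E
t=21: queue=[G,B,C,F,D,H] q_used=0 → run G
t=22: queue=[G,B,C,F,D,H] q_used=1 → run G
t=23: queue=[G,B,C,F,D,H] q_used=2 → run G
t=24: queue=[B,C,F,D,H,G] q_used=0 → run B
t=25: queue=[B,C,F,D,H,G] q_used=1 → run B
t=26: queue=[C,F,D,H,G] q_used=0 → run C
t=27: queue=[C,F,D,H,G] q_used=1 → run C
t=28: queue=[F,D,H,G] q_used=0 → run F
t=29: queue=[F,D,H,G] q_used=1 → run F
t=30: queue=[F,D,H,G] q_used=2 → run F
t=31: queue=[D,H,G,F] q_used=0 → run D
t=32: queue=[D,H,G,F] q_used=1 → run D
t=33: queue=[D,H,G,F] q_used=2 → run D
t=34: queue=[H,G,F] q_used=0 → run H
t=35: queue=[H,G,F] q_used=1 → run H
t=36: queue=[H,G,F] q_used=2 → run H
t=37: queue=[G,F] q_used=0 → run G
t=38: queue=[G,F] q_used=1 → run G
t=39: queue=[G,F] q_used=2 → run G
t=40: queue=[F] q_used=0 → run F
t=41: (idle)
t=42: (idle)
t=43: (idle)

context switches = 15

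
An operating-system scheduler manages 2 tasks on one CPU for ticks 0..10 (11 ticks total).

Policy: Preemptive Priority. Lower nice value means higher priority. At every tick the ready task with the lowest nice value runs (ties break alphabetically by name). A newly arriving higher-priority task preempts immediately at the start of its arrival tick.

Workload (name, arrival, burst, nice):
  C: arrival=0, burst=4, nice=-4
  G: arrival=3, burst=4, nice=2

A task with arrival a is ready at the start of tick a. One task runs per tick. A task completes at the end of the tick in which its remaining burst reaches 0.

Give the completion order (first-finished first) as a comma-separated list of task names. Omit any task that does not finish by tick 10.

completion order = C, G

t=0: ready={C} → run C
t=1: ready={C} → run C
t=2: ready={C} → run C
t=3: ready={C,G} → run C
t=4: ready={G} → run G
t=5: ready={G} → run G
t=6: ready={G} → run G
t=7: ready={G} → run G
t=8: (idle)
t=9: (idle)
t=10: (idle)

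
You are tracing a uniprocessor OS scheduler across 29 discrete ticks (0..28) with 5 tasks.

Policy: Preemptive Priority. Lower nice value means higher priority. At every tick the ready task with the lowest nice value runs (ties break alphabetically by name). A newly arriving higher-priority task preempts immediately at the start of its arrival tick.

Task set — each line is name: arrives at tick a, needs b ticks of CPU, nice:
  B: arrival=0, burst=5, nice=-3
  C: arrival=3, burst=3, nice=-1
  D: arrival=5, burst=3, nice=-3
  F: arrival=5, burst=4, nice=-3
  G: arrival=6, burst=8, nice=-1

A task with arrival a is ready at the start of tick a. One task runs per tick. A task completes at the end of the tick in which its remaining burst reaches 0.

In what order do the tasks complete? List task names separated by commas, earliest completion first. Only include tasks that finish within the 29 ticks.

completion order = B, D, F, C, G

t=0: ready={B} → run B
t=1: ready={B} → run B
t=2: ready={B} → run B
t=3: ready={B,C} → run B
t=4: ready={B,C} → run B
t=5: ready={C,D,F} → run D
t=6: ready={C,D,F,G} → run D
t=7: ready={C,D,F,G} → run D
t=8: ready={C,F,G} → run F
t=9: ready={C,F,G} → run F
t=10: ready={C,F,G} → run F
t=11: ready={C,F,G} → run F
t=12: ready={C,G} → run C
t=13: ready={C,G} → run C
t=14: ready={C,G} → run C
t=15: ready={G} → run G
t=16: ready={G} → run G
t=17: ready={G} → run G
t=18: ready={G} → run G
t=19: ready={G} → run G
t=20: ready={G} → run G
t=21: ready={G} → run G
t=22: ready={G} → run G
t=23: (idle)
t=24: (idle)
t=25: (idle)
t=26: (idle)
t=27: (idle)
t=28: (idle)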